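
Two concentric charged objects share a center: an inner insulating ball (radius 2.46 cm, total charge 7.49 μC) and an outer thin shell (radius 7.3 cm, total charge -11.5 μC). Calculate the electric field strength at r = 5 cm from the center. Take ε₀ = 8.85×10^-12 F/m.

By spherical symmetry E is radial; choose a Gaussian sphere of radius r = 5 cm (between the bodies, 2.46 cm < r < 7.3 cm).
The shell at 7.3 cm lies outside the Gaussian surface, so Q_enc = 7.49 μC = 7.49×10^-6 C.
By Gauss's law, ∮E·dA = E·4πr² = Q_enc/ε₀.
E = |Q_enc|/(4πε₀r²) = (7.49×10^-6)/(4π·8.85×10^-12·(0.05)²) = 2.69×10^7 N/C.

|E| ≈ 2.69e7 N/C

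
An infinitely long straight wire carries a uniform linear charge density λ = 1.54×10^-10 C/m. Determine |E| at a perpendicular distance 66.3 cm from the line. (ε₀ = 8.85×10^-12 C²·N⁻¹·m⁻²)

Choose a coaxial cylinder of radius r = 66.3 cm (arbitrary length L) as the Gaussian surface.
Q_enc = λL, so λ_enc = 1.54e-10 C/m.
Since E is radial and uniform over the curved surface, Φ = E·2πrL = Q_enc/ε₀ = λ_enc L/ε₀.
E = |λ_enc|/(2πε₀r) = (1.54×10^-10)/(2π·8.85×10^-12·0.663) = 4.18 N/C.

E = 4.18 N/C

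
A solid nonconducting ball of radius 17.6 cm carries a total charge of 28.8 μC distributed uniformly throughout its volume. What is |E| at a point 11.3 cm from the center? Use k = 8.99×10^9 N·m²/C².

|E| = 5.37e6 N/C

Symmetry ⇒ E = E(r) r̂. Gaussian sphere of radius r = 11.3 cm (r < R).
Only the charge within r is enclosed: Q_enc = Q·(r/R)³ = (28.8 μC)·(11.3 cm/17.6 cm)³ = 7.622×10^-6 C.
Gauss's law: E·4πr² = Q_enc/ε₀.
E = k|Q_enc|/r² = (8.99×10^9)(7.622×10^-6)/(0.113)² = 5.37×10^6 N/C.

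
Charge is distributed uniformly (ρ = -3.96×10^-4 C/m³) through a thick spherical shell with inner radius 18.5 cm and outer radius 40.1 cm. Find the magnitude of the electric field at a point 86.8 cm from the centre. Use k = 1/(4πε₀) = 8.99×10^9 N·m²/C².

Take a concentric spherical Gaussian surface of radius r = 86.8 cm (r > 40.1 cm, enclosing the whole shell).
Q_enc = ρ·(4π/3)(b³ − a³) = (-3.96×10^-4)·(4π/3)·((0.401)³ − (0.185)³) = -9.646×10^-5 C.
Applying ∮E·dA = Q_enc/ε₀ with Φ = E(4πr²):
E = k|Q_enc|/r² = (8.99×10^9)(9.646e-5)/(0.868)² = 1.15×10^6 N/C.

|E| ≈ 1.15e6 N/C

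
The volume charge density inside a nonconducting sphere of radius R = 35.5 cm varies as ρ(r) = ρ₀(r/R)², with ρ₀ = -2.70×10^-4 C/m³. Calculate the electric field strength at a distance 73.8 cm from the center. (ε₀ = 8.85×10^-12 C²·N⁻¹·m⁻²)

By spherical symmetry E is radial; choose a Gaussian sphere of radius r = 73.8 cm (r > R, all charge enclosed).
Q_enc = 4π ∫₀^R ρ₀(r'/R)^2 r'² dr' = 4πρ₀R³/5 = -3.036×10^-5 C.
Gauss's law: E·4πr² = Q_enc/ε₀.
E = |Q_enc|/(4πε₀r²) = (3.036×10^-5)/(4π·8.85×10^-12·(0.738)²) = 5.01e5 N/C.

|E| ≈ 5.01e5 V/m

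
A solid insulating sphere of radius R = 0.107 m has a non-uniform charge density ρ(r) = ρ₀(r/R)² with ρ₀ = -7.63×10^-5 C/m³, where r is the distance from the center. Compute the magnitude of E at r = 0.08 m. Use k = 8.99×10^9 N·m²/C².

By spherical symmetry E is radial; choose a Gaussian sphere of radius r = 0.08 m (r < R).
Q_enc = ∫₀^r ρ(r')·4πr'² dr' = (4πρ₀/R²) ∫₀^r r'^4 dr' = 4πρ₀ r^5/(5·R²) = -5.488×10^-8 C.
Applying ∮E·dA = Q_enc/ε₀ with Φ = E(4πr²):
E = k|Q_enc|/r² = (8.99×10^9)(5.488e-8)/(0.08)² = 7.71e4 N/C.

7.71e4 V/m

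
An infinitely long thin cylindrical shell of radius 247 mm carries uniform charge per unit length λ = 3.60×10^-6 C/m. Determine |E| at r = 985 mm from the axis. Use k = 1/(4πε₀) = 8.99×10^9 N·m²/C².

Take a coaxial cylindrical Gaussian surface of radius r = 985 mm and length L (r > 247 mm).
The full line charge is enclosed: λ_enc = 3.60×10^-6 C/m.
Gauss's law: E·2πrL = λ_enc L/ε₀.
E = 2k|λ_enc|/r = 2(8.99×10^9)(3.60e-6)/(0.985) = 6.57×10^4 N/C.

|E| = 6.57×10^4 N/C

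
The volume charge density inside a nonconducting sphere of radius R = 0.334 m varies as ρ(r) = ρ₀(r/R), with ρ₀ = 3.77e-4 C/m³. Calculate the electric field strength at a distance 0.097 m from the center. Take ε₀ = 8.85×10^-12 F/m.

|E| = 3.00×10^5 V/m

By spherical symmetry E is radial; choose a Gaussian sphere of radius r = 0.097 m (r < R).
Integrate the density: Q_enc = 4π ∫₀^r ρ₀(r'/R)^1 r'² dr' = 4πρ₀ r^4/(4·R) = 3.139e-7 C.
Since E is radial and uniform over the Gaussian sphere, Φ = E·4πr² = Q_enc/ε₀.
E = |Q_enc|/(4πε₀r²) = (3.139×10^-7)/(4π·8.85×10^-12·(0.097)²) = 3.00×10^5 N/C.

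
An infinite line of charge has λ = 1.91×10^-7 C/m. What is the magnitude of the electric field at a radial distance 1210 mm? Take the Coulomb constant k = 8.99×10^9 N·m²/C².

E = 2.84e3 V/m

By cylindrical symmetry E is radial; use a coaxial Gaussian cylinder of radius 1210 mm and length L.
Q_enc = λL, so λ_enc = 1.91e-7 C/m.
Applying ∮E·dA = Q_enc/ε₀ with the end caps contributing no flux:
E = 2k|λ_enc|/r = 2(8.99×10^9)(1.91×10^-7)/(1.21) = 2.84e3 N/C.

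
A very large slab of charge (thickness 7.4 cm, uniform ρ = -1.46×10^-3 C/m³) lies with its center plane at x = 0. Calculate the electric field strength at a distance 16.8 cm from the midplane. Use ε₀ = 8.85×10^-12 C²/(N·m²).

The point |x| = 16.8 cm lies outside the slab (half-thickness 0.037 m). A symmetric pillbox spanning the full slab encloses Q_enc = ρ·d·A.
Flux = 2EA ⇒ E = |ρ|d/(2ε₀), independent of distance outside.
E = (1.46×10^-3)(0.074)/(2·8.85×10^-12) = 6.10e6 N/C.

|E| ≈ 6.10e6 V/m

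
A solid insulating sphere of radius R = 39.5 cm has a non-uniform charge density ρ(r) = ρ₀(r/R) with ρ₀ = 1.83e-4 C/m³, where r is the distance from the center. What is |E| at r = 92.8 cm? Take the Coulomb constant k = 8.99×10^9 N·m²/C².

Take a concentric spherical Gaussian surface of radius r = 92.8 cm (r > R, all charge enclosed).
Q_enc = 4π ∫₀^R ρ₀(r'/R)^1 r'² dr' = 4πρ₀R³/4 = 3.543×10^-5 C.
Gauss's law: E·4πr² = Q_enc/ε₀.
E = k|Q_enc|/r² = (8.99×10^9)(3.543×10^-5)/(0.928)² = 3.70×10^5 N/C.

E ≈ 3.70×10^5 V/m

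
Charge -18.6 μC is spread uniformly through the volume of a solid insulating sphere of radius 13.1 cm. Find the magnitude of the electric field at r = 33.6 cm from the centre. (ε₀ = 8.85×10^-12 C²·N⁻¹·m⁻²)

1.48×10^6 V/m

Take a concentric spherical Gaussian surface of radius r = 33.6 cm (r > R, so the entire charge is enclosed).
Q_enc = -18.6 μC = -1.86e-5 C.
By Gauss's law, ∮E·dA = E·4πr² = Q_enc/ε₀.
E = |Q_enc|/(4πε₀r²) = (1.86×10^-5)/(4π·8.85×10^-12·(0.336)²) = 1.48×10^6 N/C.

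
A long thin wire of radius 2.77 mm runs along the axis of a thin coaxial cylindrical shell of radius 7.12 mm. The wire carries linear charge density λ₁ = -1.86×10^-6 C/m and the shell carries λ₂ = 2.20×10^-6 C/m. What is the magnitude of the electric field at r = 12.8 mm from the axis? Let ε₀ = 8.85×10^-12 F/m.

E ≈ 4.78×10^5 N/C

By cylindrical symmetry E is radial; use a coaxial Gaussian cylinder of radius 12.8 mm and length L (r > 7.12 mm, enclosing both).
λ_enc = λ₁ + λ₂ = (-1.86×10^-6) + (2.20e-6) = 3.40e-7 C/m.
By Gauss's law (flux through the curved wall only), E·2πrL = λ_enc L/ε₀.
E = |λ_enc|/(2πε₀r) = (3.40e-7)/(2π·8.85×10^-12·0.0128) = 4.78×10^5 N/C.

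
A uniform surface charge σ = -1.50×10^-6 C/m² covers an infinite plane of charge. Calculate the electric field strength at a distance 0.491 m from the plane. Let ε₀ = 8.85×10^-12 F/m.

E ≈ 8.47×10^4 N/C

The symmetry is planar: E is normal to the sheet and the same magnitude on both sides. Take a pillbox straddling the sheet with end-cap area A.
Flux Φ = 2EA and Q_enc = σA, so 2EA = σA/ε₀ ⇒ E = |σ|/(2ε₀), independent of distance.
E = |σ|/(2ε₀) = (1.50e-6)/(2·8.85×10^-12) = 8.47e4 N/C.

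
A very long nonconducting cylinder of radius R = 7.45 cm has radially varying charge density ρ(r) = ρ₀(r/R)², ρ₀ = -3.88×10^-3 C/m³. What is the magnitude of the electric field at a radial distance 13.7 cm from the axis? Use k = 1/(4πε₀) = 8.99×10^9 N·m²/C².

4.44×10^6 N/C

By cylindrical symmetry E is radial; use a coaxial Gaussian cylinder of radius 13.7 cm and length L (r > R, full charge per length enclosed).
λ_enc = 2π ∫₀^R ρ₀(r'/R)^2 r' dr' = 2πρ₀R²/4 = -3.383×10^-5 C/m.
Gauss's law: E·2πrL = λ_enc L/ε₀.
E = 2k|λ_enc|/r = 2(8.99×10^9)(3.383e-5)/(0.137) = 4.44e6 N/C.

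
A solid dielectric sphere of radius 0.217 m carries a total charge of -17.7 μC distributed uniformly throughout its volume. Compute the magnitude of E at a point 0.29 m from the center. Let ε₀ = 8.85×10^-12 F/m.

1.89×10^6 N/C

Take a concentric spherical Gaussian surface of radius r = 0.29 m (r > R, so the entire charge is enclosed).
Q_enc = -17.7 μC = -1.77×10^-5 C.
Gauss's law: E·4πr² = Q_enc/ε₀.
E = |Q_enc|/(4πε₀r²) = (1.77×10^-5)/(4π·8.85×10^-12·(0.29)²) = 1.89×10^6 N/C.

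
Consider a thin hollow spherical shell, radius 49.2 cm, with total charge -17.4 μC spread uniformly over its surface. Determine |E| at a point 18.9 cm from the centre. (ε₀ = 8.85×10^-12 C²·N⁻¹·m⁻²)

By spherical symmetry E is radial; choose a Gaussian sphere of radius r = 18.9 cm (inside the shell, r < 49.2 cm).
All the charge is outside the Gaussian surface: Q_enc = 0, hence E = 0 everywhere inside the shell.

|E| = 0 N/C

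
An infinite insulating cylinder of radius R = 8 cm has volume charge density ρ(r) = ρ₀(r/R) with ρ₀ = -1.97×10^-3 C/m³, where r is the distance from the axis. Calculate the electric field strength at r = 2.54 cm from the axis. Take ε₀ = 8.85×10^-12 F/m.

|E| = 5.98×10^5 V/m

Choose a coaxial cylinder of radius r = 2.54 cm (arbitrary length L) as the Gaussian surface (r < R).
λ_enc = ∫₀^r ρ(r')·2πr' dr' = (2πρ₀/R)·r^3/3 = -8.452e-7 C/m.
Applying ∮E·dA = Q_enc/ε₀ with the end caps contributing no flux:
E = |λ_enc|/(2πε₀r) = (8.452×10^-7)/(2π·8.85×10^-12·0.0254) = 5.98×10^5 N/C.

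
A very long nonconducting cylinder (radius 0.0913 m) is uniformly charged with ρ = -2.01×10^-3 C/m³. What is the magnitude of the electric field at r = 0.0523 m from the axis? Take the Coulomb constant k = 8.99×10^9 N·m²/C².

|E| = 5.94e6 N/C

Take a coaxial cylindrical Gaussian surface of radius r = 0.0523 m and length L (r < R).
Charge inside radius r per length L is ρ·πr²·L, so λ_enc = ρπr² = -1.727×10^-5 C/m.
Gauss's law: E·2πrL = λ_enc L/ε₀.
E = 2k|λ_enc|/r = 2(8.99×10^9)(1.727×10^-5)/(0.0523) = 5.94×10^6 N/C.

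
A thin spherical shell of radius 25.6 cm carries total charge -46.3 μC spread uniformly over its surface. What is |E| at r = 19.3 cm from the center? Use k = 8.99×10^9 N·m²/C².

|E| = 0 V/m

By spherical symmetry E is radial; choose a Gaussian sphere of radius r = 19.3 cm (inside the shell, r < 25.6 cm).
All the charge is outside the Gaussian surface: Q_enc = 0, hence E = 0 everywhere inside the shell.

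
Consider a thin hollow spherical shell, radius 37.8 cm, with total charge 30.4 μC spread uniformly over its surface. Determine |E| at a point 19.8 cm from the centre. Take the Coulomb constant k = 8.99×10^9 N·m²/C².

Take a concentric spherical Gaussian surface of radius r = 19.8 cm (inside the shell, r < 37.8 cm).
No charge lies within this surface, so Q_enc = 0 and Gauss's law gives E·4πr² = 0 ⇒ E = 0.

E = 0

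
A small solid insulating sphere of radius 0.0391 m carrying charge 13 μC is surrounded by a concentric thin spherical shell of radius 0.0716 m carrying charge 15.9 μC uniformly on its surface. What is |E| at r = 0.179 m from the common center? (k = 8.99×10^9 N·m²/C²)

E = 8.11e6 V/m

Use a concentric Gaussian sphere at r = 0.179 m (r > 0.0716 m, enclosing both).
Q_enc = (13 μC) + (15.9 μC) = 2.89e-5 C.
Gauss's law: E·4πr² = Q_enc/ε₀.
E = k|Q_enc|/r² = (8.99×10^9)(2.89e-5)/(0.179)² = 8.11×10^6 N/C.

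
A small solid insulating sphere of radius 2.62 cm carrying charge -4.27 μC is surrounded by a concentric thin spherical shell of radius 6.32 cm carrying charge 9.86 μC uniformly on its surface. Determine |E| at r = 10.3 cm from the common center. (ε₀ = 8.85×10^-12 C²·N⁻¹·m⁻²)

Take a concentric spherical Gaussian surface of radius r = 10.3 cm (r > 6.32 cm, enclosing both).
Q_enc = (-4.27 μC) + (9.86 μC) = 5.59×10^-6 C.
Applying ∮E·dA = Q_enc/ε₀ with Φ = E(4πr²):
E = |Q_enc|/(4πε₀r²) = (5.59e-6)/(4π·8.85×10^-12·(0.103)²) = 4.74e6 N/C.

|E| = 4.74e6 V/m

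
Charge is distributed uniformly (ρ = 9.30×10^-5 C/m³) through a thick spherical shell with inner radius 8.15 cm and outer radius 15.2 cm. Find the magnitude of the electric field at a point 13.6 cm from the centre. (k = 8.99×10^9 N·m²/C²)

Take a concentric spherical Gaussian surface of radius r = 13.6 cm (within the shell material, 8.15 cm < r < 15.2 cm).
Enclosed charge is the volume from a to r: Q_enc = (4π/3)ρ(r³ − a³) = 7.69×10^-7 C.
Applying ∮E·dA = Q_enc/ε₀ with Φ = E(4πr²):
E = k|Q_enc|/r² = (8.99×10^9)(7.69×10^-7)/(0.136)² = 3.74×10^5 N/C.

3.74×10^5 N/C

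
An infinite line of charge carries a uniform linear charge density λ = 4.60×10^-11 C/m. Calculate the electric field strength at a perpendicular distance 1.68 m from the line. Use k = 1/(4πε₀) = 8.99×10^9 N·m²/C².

By cylindrical symmetry E is radial; use a coaxial Gaussian cylinder of radius 1.68 m and length L.
Q_enc = λL, so λ_enc = 4.60×10^-11 C/m.
Since E is radial and uniform over the curved surface, Φ = E·2πrL = Q_enc/ε₀ = λ_enc L/ε₀.
E = 2k|λ_enc|/r = 2(8.99×10^9)(4.60×10^-11)/(1.68) = 0.492 N/C.

0.492 N/C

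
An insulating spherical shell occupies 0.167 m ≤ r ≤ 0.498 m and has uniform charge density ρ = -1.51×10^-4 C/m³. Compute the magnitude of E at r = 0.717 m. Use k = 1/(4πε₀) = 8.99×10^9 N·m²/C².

Take a concentric spherical Gaussian surface of radius r = 0.717 m (r > 0.498 m, enclosing the whole shell).
Q_enc = ρ·(4π/3)(b³ − a³) = (-1.51×10^-4)·(4π/3)·((0.498)³ − (0.167)³) = -7.517×10^-5 C.
Applying ∮E·dA = Q_enc/ε₀ with Φ = E(4πr²):
E = k|Q_enc|/r² = (8.99×10^9)(7.517e-5)/(0.717)² = 1.31e6 N/C.

1.31×10^6 V/m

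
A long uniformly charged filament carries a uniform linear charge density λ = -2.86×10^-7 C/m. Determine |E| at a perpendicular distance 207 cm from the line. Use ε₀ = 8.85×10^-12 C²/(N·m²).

2.48×10^3 N/C

By cylindrical symmetry E is radial; use a coaxial Gaussian cylinder of radius 207 cm and length L.
Q_enc = λL, so λ_enc = -2.86×10^-7 C/m.
Applying ∮E·dA = Q_enc/ε₀ with the end caps contributing no flux:
E = |λ_enc|/(2πε₀r) = (2.86×10^-7)/(2π·8.85×10^-12·2.07) = 2.48×10^3 N/C.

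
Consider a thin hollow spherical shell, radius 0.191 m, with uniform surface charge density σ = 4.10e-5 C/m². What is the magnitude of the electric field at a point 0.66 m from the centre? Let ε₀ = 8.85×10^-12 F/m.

By spherical symmetry E is radial; choose a Gaussian sphere of radius r = 0.66 m (r > 0.191 m).
The entire shell is enclosed: Q_enc = σ·4πR² = (4.10e-5)·4π·(0.191)² = 1.88e-5 C.
Since E is radial and uniform over the Gaussian sphere, Φ = E·4πr² = Q_enc/ε₀.
E = |Q_enc|/(4πε₀r²) = (1.88×10^-5)/(4π·8.85×10^-12·(0.66)²) = 3.88×10^5 N/C.

|E| ≈ 3.88e5 V/m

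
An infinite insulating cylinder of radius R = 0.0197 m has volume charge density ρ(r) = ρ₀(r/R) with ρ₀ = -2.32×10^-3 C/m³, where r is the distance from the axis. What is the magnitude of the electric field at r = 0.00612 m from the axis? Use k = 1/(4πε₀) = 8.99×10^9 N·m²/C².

|E| ≈ 1.66×10^5 N/C

Take a coaxial cylindrical Gaussian surface of radius r = 0.00612 m and length L (r < R).
Integrating ρ over the cross-section to radius r: λ_enc = (2πρ₀/R) ∫₀^r r'^2 dr' = 2πρ₀ r^3/(3·R) = -5.654×10^-8 C/m.
Since E is radial and uniform over the curved surface, Φ = E·2πrL = Q_enc/ε₀ = λ_enc L/ε₀.
E = 2k|λ_enc|/r = 2(8.99×10^9)(5.654×10^-8)/(0.00612) = 1.66e5 N/C.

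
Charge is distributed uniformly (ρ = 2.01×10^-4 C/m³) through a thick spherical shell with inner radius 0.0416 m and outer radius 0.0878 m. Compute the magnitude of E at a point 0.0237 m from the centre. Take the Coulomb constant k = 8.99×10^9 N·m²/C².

Take a concentric spherical Gaussian surface of radius r = 0.0237 m (r < 0.0416 m, inside the empty cavity).
Q_enc = 0 (all charge lies at larger r); Gauss's law gives E = 0.

|E| = 0 N/C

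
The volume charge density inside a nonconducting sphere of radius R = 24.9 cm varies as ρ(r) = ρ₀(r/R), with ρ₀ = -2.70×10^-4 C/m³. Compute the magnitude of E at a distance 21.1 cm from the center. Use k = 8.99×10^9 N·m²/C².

|E| ≈ 1.36e6 N/C

By spherical symmetry E is radial; choose a Gaussian sphere of radius r = 21.1 cm (r < R).
Integrate the density: Q_enc = 4π ∫₀^r ρ₀(r'/R)^1 r'² dr' = 4πρ₀ r^4/(4·R) = -6.752×10^-6 C.
Since E is radial and uniform over the Gaussian sphere, Φ = E·4πr² = Q_enc/ε₀.
E = k|Q_enc|/r² = (8.99×10^9)(6.752e-6)/(0.211)² = 1.36×10^6 N/C.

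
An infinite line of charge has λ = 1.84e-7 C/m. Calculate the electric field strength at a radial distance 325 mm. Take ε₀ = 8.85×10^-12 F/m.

E = 1.02×10^4 N/C

By cylindrical symmetry E is radial; use a coaxial Gaussian cylinder of radius 325 mm and length L.
Q_enc = λL, so λ_enc = 1.84×10^-7 C/m.
By Gauss's law (flux through the curved wall only), E·2πrL = λ_enc L/ε₀.
E = |λ_enc|/(2πε₀r) = (1.84e-7)/(2π·8.85×10^-12·0.325) = 1.02e4 N/C.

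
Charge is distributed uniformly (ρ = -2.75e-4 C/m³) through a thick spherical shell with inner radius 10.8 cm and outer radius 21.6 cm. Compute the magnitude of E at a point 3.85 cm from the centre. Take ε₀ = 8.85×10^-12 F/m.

|E| = 0 V/m

Take a concentric spherical Gaussian surface of radius r = 3.85 cm (r < 10.8 cm, inside the empty cavity).
No charge is enclosed, so by Gauss's law E·4πr² = 0 ⇒ E = 0.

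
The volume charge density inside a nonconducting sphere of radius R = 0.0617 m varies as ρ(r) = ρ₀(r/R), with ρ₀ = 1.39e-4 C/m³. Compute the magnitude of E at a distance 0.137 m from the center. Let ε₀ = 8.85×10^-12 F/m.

Use a concentric Gaussian sphere at r = 0.137 m (r > R, all charge enclosed).
Q_enc = 4π ∫₀^R ρ₀(r'/R)^1 r'² dr' = 4πρ₀R³/4 = 1.026e-7 C.
Gauss's law: E·4πr² = Q_enc/ε₀.
E = |Q_enc|/(4πε₀r²) = (1.026e-7)/(4π·8.85×10^-12·(0.137)²) = 4.91×10^4 N/C.

|E| = 4.91×10^4 N/C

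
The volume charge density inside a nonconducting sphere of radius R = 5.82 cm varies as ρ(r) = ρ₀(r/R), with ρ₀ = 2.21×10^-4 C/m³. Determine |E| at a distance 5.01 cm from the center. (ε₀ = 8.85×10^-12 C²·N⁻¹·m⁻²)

Symmetry ⇒ E = E(r) r̂. Gaussian sphere of radius r = 5.01 cm (r < R).
Integrate the density: Q_enc = 4π ∫₀^r ρ₀(r'/R)^1 r'² dr' = 4πρ₀ r^4/(4·R) = 7.516e-8 C.
Gauss's law: E·4πr² = Q_enc/ε₀.
E = |Q_enc|/(4πε₀r²) = (7.516×10^-8)/(4π·8.85×10^-12·(0.0501)²) = 2.69e5 N/C.

E ≈ 2.69×10^5 N/C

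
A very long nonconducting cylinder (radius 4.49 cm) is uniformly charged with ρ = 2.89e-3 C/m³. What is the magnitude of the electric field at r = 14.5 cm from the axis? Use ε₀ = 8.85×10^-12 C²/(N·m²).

|E| = 2.27e6 V/m

Take a coaxial cylindrical Gaussian surface of radius r = 14.5 cm and length L (r > 4.49 cm, full cross-section enclosed).
λ_enc = ρ·πR² = (2.89×10^-3)π(0.0449)² = 1.83×10^-5 C/m.
Gauss's law: E·2πrL = λ_enc L/ε₀.
E = |λ_enc|/(2πε₀r) = (1.83×10^-5)/(2π·8.85×10^-12·0.145) = 2.27×10^6 N/C.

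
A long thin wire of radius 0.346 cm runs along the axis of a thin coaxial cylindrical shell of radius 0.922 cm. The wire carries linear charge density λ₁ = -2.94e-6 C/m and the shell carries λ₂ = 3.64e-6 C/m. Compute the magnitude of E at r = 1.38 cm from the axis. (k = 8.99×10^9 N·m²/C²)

Take a coaxial cylindrical Gaussian surface of radius r = 1.38 cm and length L (r > 0.922 cm, enclosing both).
λ_enc = λ₁ + λ₂ = (-2.94×10^-6) + (3.64e-6) = 7.00×10^-7 C/m.
By Gauss's law (flux through the curved wall only), E·2πrL = λ_enc L/ε₀.
E = 2k|λ_enc|/r = 2(8.99×10^9)(7.00×10^-7)/(0.0138) = 9.12×10^5 N/C.

E = 9.12×10^5 N/C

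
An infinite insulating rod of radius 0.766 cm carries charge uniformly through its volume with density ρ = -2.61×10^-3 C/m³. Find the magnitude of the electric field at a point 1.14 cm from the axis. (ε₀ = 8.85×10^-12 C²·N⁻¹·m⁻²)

|E| ≈ 7.59×10^5 N/C

Take a coaxial cylindrical Gaussian surface of radius r = 1.14 cm and length L (r > 0.766 cm, full cross-section enclosed).
λ_enc = ρ·πR² = (-2.61×10^-3)π(0.00766)² = -4.811e-7 C/m.
By Gauss's law (flux through the curved wall only), E·2πrL = λ_enc L/ε₀.
E = |λ_enc|/(2πε₀r) = (4.811×10^-7)/(2π·8.85×10^-12·0.0114) = 7.59×10^5 N/C.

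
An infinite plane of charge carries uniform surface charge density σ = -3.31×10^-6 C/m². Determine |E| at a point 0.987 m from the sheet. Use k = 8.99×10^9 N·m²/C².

Choose a cylindrical pillbox piercing the sheet, end faces (area A) parallel to it.
Only the two end caps contribute flux: Φ = 2EA. With Q_enc = σA, Gauss's law gives E = |σ|/(2ε₀).
E = 2πk|σ| = 2π(8.99×10^9)(3.31e-6) = 1.87×10^5 N/C.

E = 1.87×10^5 V/m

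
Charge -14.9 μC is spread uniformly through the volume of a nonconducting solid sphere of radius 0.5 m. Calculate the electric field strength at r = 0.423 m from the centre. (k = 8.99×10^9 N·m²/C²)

Symmetry ⇒ E = E(r) r̂. Gaussian sphere of radius r = 0.423 m (r < R).
Only the charge within r is enclosed: Q_enc = Q·(r/R)³ = (-14.9 μC)·(0.423 m/0.5 m)³ = -9.022e-6 C.
By Gauss's law, ∮E·dA = E·4πr² = Q_enc/ε₀.
E = k|Q_enc|/r² = (8.99×10^9)(9.022×10^-6)/(0.423)² = 4.53e5 N/C.

4.53×10^5 V/m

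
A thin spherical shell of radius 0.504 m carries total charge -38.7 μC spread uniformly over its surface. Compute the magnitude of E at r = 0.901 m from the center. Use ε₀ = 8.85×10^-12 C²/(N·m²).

By spherical symmetry E is radial; choose a Gaussian sphere of radius r = 0.901 m (r > 0.504 m).
The entire shell is enclosed: Q_enc = -3.87×10^-5 C.
Applying ∮E·dA = Q_enc/ε₀ with Φ = E(4πr²):
E = |Q_enc|/(4πε₀r²) = (3.87×10^-5)/(4π·8.85×10^-12·(0.901)²) = 4.29×10^5 N/C.

4.29×10^5 V/m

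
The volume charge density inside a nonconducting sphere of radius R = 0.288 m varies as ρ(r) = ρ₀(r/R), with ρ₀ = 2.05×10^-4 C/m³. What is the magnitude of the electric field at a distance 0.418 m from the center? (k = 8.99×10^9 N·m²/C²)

Use a concentric Gaussian sphere at r = 0.418 m (r > R, all charge enclosed).
Q_enc = 4π ∫₀^R ρ₀(r'/R)^1 r'² dr' = 4πρ₀R³/4 = 1.538×10^-5 C.
By Gauss's law, ∮E·dA = E·4πr² = Q_enc/ε₀.
E = k|Q_enc|/r² = (8.99×10^9)(1.538×10^-5)/(0.418)² = 7.92×10^5 N/C.

7.92×10^5 N/C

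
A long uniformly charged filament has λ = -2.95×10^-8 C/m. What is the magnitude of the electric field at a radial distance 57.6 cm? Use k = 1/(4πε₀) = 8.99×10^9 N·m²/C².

Coaxial Gaussian cylinder, radius r = 57.6 cm, length L.
Q_enc = λL, so λ_enc = -2.95×10^-8 C/m.
Applying ∮E·dA = Q_enc/ε₀ with the end caps contributing no flux:
E = 2k|λ_enc|/r = 2(8.99×10^9)(2.95×10^-8)/(0.576) = 921 N/C.

|E| ≈ 921 N/C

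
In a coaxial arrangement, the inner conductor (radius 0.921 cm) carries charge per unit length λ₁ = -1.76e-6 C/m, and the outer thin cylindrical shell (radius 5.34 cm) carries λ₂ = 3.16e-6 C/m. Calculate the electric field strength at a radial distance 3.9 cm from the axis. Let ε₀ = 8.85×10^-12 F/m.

By cylindrical symmetry E is radial; use a coaxial Gaussian cylinder of radius 3.9 cm and length L (between the conductors, 0.921 cm < r < 5.34 cm).
Only the inner wire is enclosed; the outer shell contributes nothing inside itself. λ_enc = λ₁ = -1.76×10^-6 C/m.
Gauss's law: E·2πrL = λ_enc L/ε₀.
E = |λ_enc|/(2πε₀r) = (1.76e-6)/(2π·8.85×10^-12·0.039) = 8.12×10^5 N/C.

E = 8.12×10^5 V/m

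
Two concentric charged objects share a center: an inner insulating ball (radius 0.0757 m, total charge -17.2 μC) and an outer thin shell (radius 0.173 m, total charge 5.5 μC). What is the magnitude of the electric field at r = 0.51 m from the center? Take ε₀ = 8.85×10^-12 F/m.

Take a concentric spherical Gaussian surface of radius r = 0.51 m (r > 0.173 m, enclosing both).
Q_enc = (-17.2 μC) + (5.5 μC) = -1.17e-5 C.
Since E is radial and uniform over the Gaussian sphere, Φ = E·4πr² = Q_enc/ε₀.
E = |Q_enc|/(4πε₀r²) = (1.17×10^-5)/(4π·8.85×10^-12·(0.51)²) = 4.04×10^5 N/C.

4.04×10^5 V/m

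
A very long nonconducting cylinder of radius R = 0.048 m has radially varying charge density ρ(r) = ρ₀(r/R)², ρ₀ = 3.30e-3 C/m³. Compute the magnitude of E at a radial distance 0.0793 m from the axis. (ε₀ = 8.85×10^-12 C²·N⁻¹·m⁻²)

E = 2.71×10^6 V/m

Take a coaxial cylindrical Gaussian surface of radius r = 0.0793 m and length L (r > R, full charge per length enclosed).
λ_enc = 2π ∫₀^R ρ₀(r'/R)^2 r' dr' = 2πρ₀R²/4 = 1.194×10^-5 C/m.
By Gauss's law (flux through the curved wall only), E·2πrL = λ_enc L/ε₀.
E = |λ_enc|/(2πε₀r) = (1.194e-5)/(2π·8.85×10^-12·0.0793) = 2.71×10^6 N/C.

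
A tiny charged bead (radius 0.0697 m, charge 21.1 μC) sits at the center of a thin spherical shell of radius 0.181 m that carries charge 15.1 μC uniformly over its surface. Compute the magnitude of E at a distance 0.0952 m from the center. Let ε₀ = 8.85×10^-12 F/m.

Symmetry ⇒ E = E(r) r̂. Gaussian sphere of radius r = 0.0952 m (between the bodies, 0.0697 m < r < 0.181 m).
The shell at 0.181 m lies outside the Gaussian surface, so Q_enc = 21.1 μC = 2.11e-5 C.
Since E is radial and uniform over the Gaussian sphere, Φ = E·4πr² = Q_enc/ε₀.
E = |Q_enc|/(4πε₀r²) = (2.11×10^-5)/(4π·8.85×10^-12·(0.0952)²) = 2.09×10^7 N/C.

|E| ≈ 2.09×10^7 N/C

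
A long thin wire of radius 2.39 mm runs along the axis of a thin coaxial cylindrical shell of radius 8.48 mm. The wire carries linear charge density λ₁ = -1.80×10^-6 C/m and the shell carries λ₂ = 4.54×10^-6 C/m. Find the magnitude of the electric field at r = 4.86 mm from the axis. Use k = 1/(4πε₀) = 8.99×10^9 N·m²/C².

By cylindrical symmetry E is radial; use a coaxial Gaussian cylinder of radius 4.86 mm and length L (between the conductors, 2.39 mm < r < 8.48 mm).
Only the inner wire is enclosed; the outer shell contributes nothing inside itself. λ_enc = λ₁ = -1.80×10^-6 C/m.
Gauss's law: E·2πrL = λ_enc L/ε₀.
E = 2k|λ_enc|/r = 2(8.99×10^9)(1.80e-6)/(0.00486) = 6.66×10^6 N/C.

E = 6.66e6 N/C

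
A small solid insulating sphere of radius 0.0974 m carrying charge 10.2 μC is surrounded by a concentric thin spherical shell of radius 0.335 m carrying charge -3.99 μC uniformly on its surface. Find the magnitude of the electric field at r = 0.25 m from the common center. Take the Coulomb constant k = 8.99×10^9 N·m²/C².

|E| ≈ 1.47e6 V/m

Symmetry ⇒ E = E(r) r̂. Gaussian sphere of radius r = 0.25 m (between the bodies, 0.0974 m < r < 0.335 m).
The shell at 0.335 m lies outside the Gaussian surface, so Q_enc = 10.2 μC = 1.02×10^-5 C.
Since E is radial and uniform over the Gaussian sphere, Φ = E·4πr² = Q_enc/ε₀.
E = k|Q_enc|/r² = (8.99×10^9)(1.02e-5)/(0.25)² = 1.47×10^6 N/C.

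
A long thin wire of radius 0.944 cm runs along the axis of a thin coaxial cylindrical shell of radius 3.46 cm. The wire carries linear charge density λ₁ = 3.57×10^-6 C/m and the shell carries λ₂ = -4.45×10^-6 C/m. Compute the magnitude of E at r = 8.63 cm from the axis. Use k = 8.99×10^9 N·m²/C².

1.83e5 N/C

Choose a coaxial cylinder of radius r = 8.63 cm (arbitrary length L) as the Gaussian surface (r > 3.46 cm, enclosing both).
λ_enc = λ₁ + λ₂ = (3.57×10^-6) + (-4.45×10^-6) = -8.80e-7 C/m.
Gauss's law: E·2πrL = λ_enc L/ε₀.
E = 2k|λ_enc|/r = 2(8.99×10^9)(8.80×10^-7)/(0.0863) = 1.83×10^5 N/C.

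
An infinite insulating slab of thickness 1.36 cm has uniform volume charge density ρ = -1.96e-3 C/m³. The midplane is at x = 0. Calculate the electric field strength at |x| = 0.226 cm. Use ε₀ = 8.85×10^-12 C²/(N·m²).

By symmetry E is perpendicular to the slab. A Gaussian pillbox from −0.226 cm to +0.226 cm (face area A) lies entirely within the slab.
Q_enc = ρ·(2x)·A and flux = 2EA, so 2EA = 2ρxA/ε₀ ⇒ E = |ρ|x/ε₀.
E = (1.96e-3)(0.00226)/(8.85×10^-12) = 5.01×10^5 N/C.

E = 5.01×10^5 V/m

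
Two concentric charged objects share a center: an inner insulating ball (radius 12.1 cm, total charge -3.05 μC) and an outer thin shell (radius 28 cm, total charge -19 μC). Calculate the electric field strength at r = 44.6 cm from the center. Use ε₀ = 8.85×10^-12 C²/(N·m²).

|E| = 9.97×10^5 N/C

Symmetry ⇒ E = E(r) r̂. Gaussian sphere of radius r = 44.6 cm (r > 28 cm, enclosing both).
Q_enc = (-3.05 μC) + (-19 μC) = -2.205×10^-5 C.
By Gauss's law, ∮E·dA = E·4πr² = Q_enc/ε₀.
E = |Q_enc|/(4πε₀r²) = (2.205×10^-5)/(4π·8.85×10^-12·(0.446)²) = 9.97×10^5 N/C.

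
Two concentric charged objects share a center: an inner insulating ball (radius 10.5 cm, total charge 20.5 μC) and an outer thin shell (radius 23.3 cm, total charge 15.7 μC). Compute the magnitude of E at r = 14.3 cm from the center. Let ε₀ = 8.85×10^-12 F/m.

|E| = 9.01×10^6 N/C

Use a concentric Gaussian sphere at r = 14.3 cm (between the bodies, 10.5 cm < r < 23.3 cm).
The shell at 23.3 cm lies outside the Gaussian surface, so Q_enc = 20.5 μC = 2.05×10^-5 C.
Since E is radial and uniform over the Gaussian sphere, Φ = E·4πr² = Q_enc/ε₀.
E = |Q_enc|/(4πε₀r²) = (2.05e-5)/(4π·8.85×10^-12·(0.143)²) = 9.01×10^6 N/C.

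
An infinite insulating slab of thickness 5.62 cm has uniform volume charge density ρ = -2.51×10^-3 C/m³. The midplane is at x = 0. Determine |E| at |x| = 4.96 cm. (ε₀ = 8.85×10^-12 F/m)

E = 7.97×10^6 N/C

The point |x| = 4.96 cm lies outside the slab (half-thickness 0.0281 m). A symmetric pillbox spanning the full slab encloses Q_enc = ρ·d·A.
Flux = 2EA ⇒ E = |ρ|d/(2ε₀), independent of distance outside.
E = (2.51×10^-3)(0.0562)/(2·8.85×10^-12) = 7.97×10^6 N/C.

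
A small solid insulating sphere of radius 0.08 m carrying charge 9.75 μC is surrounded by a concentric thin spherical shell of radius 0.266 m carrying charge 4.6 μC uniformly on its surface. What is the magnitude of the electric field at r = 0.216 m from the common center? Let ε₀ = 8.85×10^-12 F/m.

E = 1.88×10^6 N/C

Use a concentric Gaussian sphere at r = 0.216 m (between the bodies, 0.08 m < r < 0.266 m).
Only the inner charge is enclosed; the outer shell contributes nothing inside itself. Q_enc = 9.75 μC = 9.75×10^-6 C.
By Gauss's law, ∮E·dA = E·4πr² = Q_enc/ε₀.
E = |Q_enc|/(4πε₀r²) = (9.75×10^-6)/(4π·8.85×10^-12·(0.216)²) = 1.88e6 N/C.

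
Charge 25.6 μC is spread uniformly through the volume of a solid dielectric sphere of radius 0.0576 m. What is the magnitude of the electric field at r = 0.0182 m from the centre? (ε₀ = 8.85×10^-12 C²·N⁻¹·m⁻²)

By spherical symmetry E is radial; choose a Gaussian sphere of radius r = 0.0182 m (r < R).
For a uniform sphere the enclosed fraction is (r/R)³, so Q_enc = (25.6 μC)(0.0182/0.0576)³ = 8.076e-7 C.
Gauss's law: E·4πr² = Q_enc/ε₀.
E = |Q_enc|/(4πε₀r²) = (8.076×10^-7)/(4π·8.85×10^-12·(0.0182)²) = 2.19×10^7 N/C.

|E| ≈ 2.19×10^7 V/m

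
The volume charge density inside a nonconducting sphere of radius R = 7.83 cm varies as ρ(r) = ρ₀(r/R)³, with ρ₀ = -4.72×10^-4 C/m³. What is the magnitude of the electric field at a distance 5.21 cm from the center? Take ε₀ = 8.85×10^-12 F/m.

Use a concentric Gaussian sphere at r = 5.21 cm (r < R).
Integrate the density: Q_enc = 4π ∫₀^r ρ₀(r'/R)^3 r'² dr' = 4πρ₀ r^6/(6·R³) = -4.119×10^-8 C.
Applying ∮E·dA = Q_enc/ε₀ with Φ = E(4πr²):
E = |Q_enc|/(4πε₀r²) = (4.119×10^-8)/(4π·8.85×10^-12·(0.0521)²) = 1.36e5 N/C.

E ≈ 1.36×10^5 N/C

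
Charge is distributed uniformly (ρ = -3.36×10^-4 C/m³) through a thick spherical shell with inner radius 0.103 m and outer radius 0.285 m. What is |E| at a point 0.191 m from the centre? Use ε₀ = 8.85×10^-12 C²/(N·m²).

By spherical symmetry E is radial; choose a Gaussian sphere of radius r = 0.191 m (within the shell material, 0.103 m < r < 0.285 m).
Only the shell between 0.103 m and r is enclosed: Q_enc = ρ·(4π/3)(r³ − a³) = (-3.36e-4)·(4π/3)·((0.191)³ − (0.103)³) = -8.269×10^-6 C.
By Gauss's law, ∮E·dA = E·4πr² = Q_enc/ε₀.
E = |Q_enc|/(4πε₀r²) = (8.269×10^-6)/(4π·8.85×10^-12·(0.191)²) = 2.04×10^6 N/C.

2.04×10^6 N/C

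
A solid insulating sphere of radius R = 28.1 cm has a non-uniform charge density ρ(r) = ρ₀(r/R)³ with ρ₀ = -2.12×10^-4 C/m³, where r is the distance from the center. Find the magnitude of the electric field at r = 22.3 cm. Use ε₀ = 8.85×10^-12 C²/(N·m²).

E = 4.45×10^5 N/C

Take a concentric spherical Gaussian surface of radius r = 22.3 cm (r < R).
Q_enc = ∫₀^r ρ(r')·4πr'² dr' = (4πρ₀/R³) ∫₀^r r'^5 dr' = 4πρ₀ r^6/(6·R³) = -2.461e-6 C.
Applying ∮E·dA = Q_enc/ε₀ with Φ = E(4πr²):
E = |Q_enc|/(4πε₀r²) = (2.461×10^-6)/(4π·8.85×10^-12·(0.223)²) = 4.45e5 N/C.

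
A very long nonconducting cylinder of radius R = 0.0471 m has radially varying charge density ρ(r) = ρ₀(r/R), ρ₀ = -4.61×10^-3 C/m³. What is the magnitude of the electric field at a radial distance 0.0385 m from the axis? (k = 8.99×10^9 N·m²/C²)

E ≈ 5.46e6 V/m

Coaxial Gaussian cylinder, radius r = 0.0385 m, length L (r < R).
λ_enc = ∫₀^r ρ(r')·2πr' dr' = (2πρ₀/R)·r^3/3 = -1.17e-5 C/m.
Since E is radial and uniform over the curved surface, Φ = E·2πrL = Q_enc/ε₀ = λ_enc L/ε₀.
E = 2k|λ_enc|/r = 2(8.99×10^9)(1.17e-5)/(0.0385) = 5.46×10^6 N/C.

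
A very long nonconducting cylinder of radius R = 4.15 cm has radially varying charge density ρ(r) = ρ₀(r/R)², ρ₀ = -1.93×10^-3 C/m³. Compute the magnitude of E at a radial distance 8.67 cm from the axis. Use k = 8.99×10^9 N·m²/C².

|E| = 1.08×10^6 N/C

Take a coaxial cylindrical Gaussian surface of radius r = 8.67 cm and length L (r > R, full charge per length enclosed).
λ_enc = 2π ∫₀^R ρ₀(r'/R)^2 r' dr' = 2πρ₀R²/4 = -5.221×10^-6 C/m.
Since E is radial and uniform over the curved surface, Φ = E·2πrL = Q_enc/ε₀ = λ_enc L/ε₀.
E = 2k|λ_enc|/r = 2(8.99×10^9)(5.221e-6)/(0.0867) = 1.08×10^6 N/C.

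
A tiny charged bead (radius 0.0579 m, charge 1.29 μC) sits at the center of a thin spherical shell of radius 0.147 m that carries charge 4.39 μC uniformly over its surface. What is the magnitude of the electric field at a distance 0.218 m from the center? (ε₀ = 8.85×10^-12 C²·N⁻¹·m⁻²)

By spherical symmetry E is radial; choose a Gaussian sphere of radius r = 0.218 m (r > 0.147 m, enclosing both).
Q_enc = (1.29 μC) + (4.39 μC) = 5.68e-6 C.
By Gauss's law, ∮E·dA = E·4πr² = Q_enc/ε₀.
E = |Q_enc|/(4πε₀r²) = (5.68e-6)/(4π·8.85×10^-12·(0.218)²) = 1.07×10^6 N/C.

|E| = 1.07×10^6 N/C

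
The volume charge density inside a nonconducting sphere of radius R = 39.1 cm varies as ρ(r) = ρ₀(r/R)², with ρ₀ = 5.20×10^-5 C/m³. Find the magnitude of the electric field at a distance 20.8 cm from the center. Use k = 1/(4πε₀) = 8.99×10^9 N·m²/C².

By spherical symmetry E is radial; choose a Gaussian sphere of radius r = 20.8 cm (r < R).
Q_enc = ∫₀^r ρ(r')·4πr'² dr' = (4πρ₀/R²) ∫₀^r r'^4 dr' = 4πρ₀ r^5/(5·R²) = 3.328×10^-7 C.
By Gauss's law, ∮E·dA = E·4πr² = Q_enc/ε₀.
E = k|Q_enc|/r² = (8.99×10^9)(3.328e-7)/(0.208)² = 6.92×10^4 N/C.

|E| ≈ 6.92×10^4 N/C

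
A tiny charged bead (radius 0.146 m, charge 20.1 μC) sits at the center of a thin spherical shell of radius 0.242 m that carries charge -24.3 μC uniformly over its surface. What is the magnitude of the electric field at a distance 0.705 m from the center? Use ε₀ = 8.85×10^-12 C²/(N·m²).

7.60×10^4 V/m

By spherical symmetry E is radial; choose a Gaussian sphere of radius r = 0.705 m (r > 0.242 m, enclosing both).
Q_enc = (20.1 μC) + (-24.3 μC) = -4.20×10^-6 C.
Applying ∮E·dA = Q_enc/ε₀ with Φ = E(4πr²):
E = |Q_enc|/(4πε₀r²) = (4.20×10^-6)/(4π·8.85×10^-12·(0.705)²) = 7.60e4 N/C.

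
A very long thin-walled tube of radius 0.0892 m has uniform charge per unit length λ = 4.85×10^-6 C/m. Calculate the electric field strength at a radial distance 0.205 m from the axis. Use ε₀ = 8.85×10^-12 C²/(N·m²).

|E| = 4.25×10^5 N/C

Choose a coaxial cylinder of radius r = 0.205 m (arbitrary length L) as the Gaussian surface (r > 0.0892 m).
The full line charge is enclosed: λ_enc = 4.85×10^-6 C/m.
Gauss's law: E·2πrL = λ_enc L/ε₀.
E = |λ_enc|/(2πε₀r) = (4.85×10^-6)/(2π·8.85×10^-12·0.205) = 4.25e5 N/C.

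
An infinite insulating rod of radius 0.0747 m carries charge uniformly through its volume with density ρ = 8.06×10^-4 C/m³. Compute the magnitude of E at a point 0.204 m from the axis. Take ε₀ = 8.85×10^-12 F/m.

Take a coaxial cylindrical Gaussian surface of radius r = 0.204 m and length L (r > 0.0747 m, full cross-section enclosed).
λ_enc = ρ·πR² = (8.06×10^-4)π(0.0747)² = 1.413×10^-5 C/m.
Applying ∮E·dA = Q_enc/ε₀ with the end caps contributing no flux:
E = |λ_enc|/(2πε₀r) = (1.413×10^-5)/(2π·8.85×10^-12·0.204) = 1.25×10^6 N/C.

E = 1.25e6 V/m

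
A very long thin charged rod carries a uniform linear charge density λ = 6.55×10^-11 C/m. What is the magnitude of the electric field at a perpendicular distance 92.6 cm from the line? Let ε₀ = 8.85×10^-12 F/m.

E = 1.27 N/C

By cylindrical symmetry E is radial; use a coaxial Gaussian cylinder of radius 92.6 cm and length L.
Q_enc = λL, so λ_enc = 6.55×10^-11 C/m.
Applying ∮E·dA = Q_enc/ε₀ with the end caps contributing no flux:
E = |λ_enc|/(2πε₀r) = (6.55×10^-11)/(2π·8.85×10^-12·0.926) = 1.27 N/C.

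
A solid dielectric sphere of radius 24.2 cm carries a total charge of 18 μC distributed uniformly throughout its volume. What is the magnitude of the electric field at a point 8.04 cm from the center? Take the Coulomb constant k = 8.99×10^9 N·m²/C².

By spherical symmetry E is radial; choose a Gaussian sphere of radius r = 8.04 cm (r < R).
Only the charge within r is enclosed: Q_enc = Q·(r/R)³ = (18 μC)·(8.04 cm/24.2 cm)³ = 6.601×10^-7 C.
Applying ∮E·dA = Q_enc/ε₀ with Φ = E(4πr²):
E = k|Q_enc|/r² = (8.99×10^9)(6.601×10^-7)/(0.0804)² = 9.18×10^5 N/C.

E = 9.18e5 N/C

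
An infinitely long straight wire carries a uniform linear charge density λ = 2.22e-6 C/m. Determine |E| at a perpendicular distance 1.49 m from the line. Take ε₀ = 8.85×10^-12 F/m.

2.68×10^4 N/C

By cylindrical symmetry E is radial; use a coaxial Gaussian cylinder of radius 1.49 m and length L.
Q_enc = λL, so λ_enc = 2.22×10^-6 C/m.
Since E is radial and uniform over the curved surface, Φ = E·2πrL = Q_enc/ε₀ = λ_enc L/ε₀.
E = |λ_enc|/(2πε₀r) = (2.22×10^-6)/(2π·8.85×10^-12·1.49) = 2.68×10^4 N/C.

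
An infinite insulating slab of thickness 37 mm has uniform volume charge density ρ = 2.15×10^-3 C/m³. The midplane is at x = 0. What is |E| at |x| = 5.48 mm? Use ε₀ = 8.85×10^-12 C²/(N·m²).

By symmetry E is perpendicular to the slab. A Gaussian pillbox from −5.48 mm to +5.48 mm (face area A) lies entirely within the slab.
Q_enc = ρ·(2x)·A and flux = 2EA, so 2EA = 2ρxA/ε₀ ⇒ E = |ρ|x/ε₀.
E = (2.15×10^-3)(0.00548)/(8.85×10^-12) = 1.33e6 N/C.

|E| = 1.33×10^6 V/m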